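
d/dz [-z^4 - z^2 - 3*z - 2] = -4*z^3 - 2*z - 3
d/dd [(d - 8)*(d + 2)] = 2*d - 6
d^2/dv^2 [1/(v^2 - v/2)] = 4*(-2*v*(2*v - 1) + (4*v - 1)^2)/(v^3*(2*v - 1)^3)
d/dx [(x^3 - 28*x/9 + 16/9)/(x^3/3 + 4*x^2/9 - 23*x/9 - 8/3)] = 2*(18*x^4 - 123*x^3 - 340*x^2 - 64*x + 520)/(9*x^6 + 24*x^5 - 122*x^4 - 328*x^3 + 337*x^2 + 1104*x + 576)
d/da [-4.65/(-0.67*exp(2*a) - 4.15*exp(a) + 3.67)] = (-6.231*exp(a) - 19.2975)*exp(a)/(0.67*exp(2*a) + 4.15*exp(a) - 3.67)^2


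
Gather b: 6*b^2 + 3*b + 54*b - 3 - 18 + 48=6*b^2 + 57*b + 27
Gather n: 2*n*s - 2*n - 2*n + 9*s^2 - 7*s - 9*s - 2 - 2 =n*(2*s - 4) + 9*s^2 - 16*s - 4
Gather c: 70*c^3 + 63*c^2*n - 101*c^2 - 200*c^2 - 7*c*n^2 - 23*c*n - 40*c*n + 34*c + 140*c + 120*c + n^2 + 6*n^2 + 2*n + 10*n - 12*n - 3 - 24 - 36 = 70*c^3 + c^2*(63*n - 301) + c*(-7*n^2 - 63*n + 294) + 7*n^2 - 63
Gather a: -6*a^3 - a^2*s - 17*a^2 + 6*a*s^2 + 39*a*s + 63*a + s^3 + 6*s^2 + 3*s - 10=-6*a^3 + a^2*(-s - 17) + a*(6*s^2 + 39*s + 63) + s^3 + 6*s^2 + 3*s - 10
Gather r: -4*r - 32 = -4*r - 32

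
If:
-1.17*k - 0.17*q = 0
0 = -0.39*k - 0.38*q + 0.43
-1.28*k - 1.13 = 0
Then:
No Solution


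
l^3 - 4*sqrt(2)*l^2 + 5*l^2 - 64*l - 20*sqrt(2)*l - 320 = (l + 5)*(l - 8*sqrt(2))*(l + 4*sqrt(2))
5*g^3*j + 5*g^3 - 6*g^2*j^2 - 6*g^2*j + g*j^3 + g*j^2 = (-5*g + j)*(-g + j)*(g*j + g)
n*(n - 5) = n^2 - 5*n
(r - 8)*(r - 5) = r^2 - 13*r + 40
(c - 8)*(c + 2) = c^2 - 6*c - 16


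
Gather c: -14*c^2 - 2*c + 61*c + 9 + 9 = -14*c^2 + 59*c + 18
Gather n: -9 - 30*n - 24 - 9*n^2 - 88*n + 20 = -9*n^2 - 118*n - 13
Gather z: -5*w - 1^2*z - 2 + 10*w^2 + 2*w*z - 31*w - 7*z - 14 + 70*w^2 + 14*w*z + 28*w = 80*w^2 - 8*w + z*(16*w - 8) - 16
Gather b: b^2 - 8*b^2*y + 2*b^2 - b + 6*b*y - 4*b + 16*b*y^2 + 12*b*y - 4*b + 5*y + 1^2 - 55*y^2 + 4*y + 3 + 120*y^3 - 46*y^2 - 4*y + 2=b^2*(3 - 8*y) + b*(16*y^2 + 18*y - 9) + 120*y^3 - 101*y^2 + 5*y + 6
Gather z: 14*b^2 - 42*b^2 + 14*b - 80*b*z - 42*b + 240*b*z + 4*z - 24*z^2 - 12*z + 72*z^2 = -28*b^2 - 28*b + 48*z^2 + z*(160*b - 8)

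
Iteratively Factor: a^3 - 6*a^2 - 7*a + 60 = (a - 4)*(a^2 - 2*a - 15) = (a - 4)*(a + 3)*(a - 5)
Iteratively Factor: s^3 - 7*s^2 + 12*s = (s)*(s^2 - 7*s + 12) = s*(s - 4)*(s - 3)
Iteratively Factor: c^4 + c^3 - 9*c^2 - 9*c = (c + 3)*(c^3 - 2*c^2 - 3*c) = (c + 1)*(c + 3)*(c^2 - 3*c) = c*(c + 1)*(c + 3)*(c - 3)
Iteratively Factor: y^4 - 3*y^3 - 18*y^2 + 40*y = (y + 4)*(y^3 - 7*y^2 + 10*y) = (y - 2)*(y + 4)*(y^2 - 5*y) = y*(y - 2)*(y + 4)*(y - 5)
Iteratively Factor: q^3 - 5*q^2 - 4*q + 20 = (q + 2)*(q^2 - 7*q + 10) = (q - 5)*(q + 2)*(q - 2)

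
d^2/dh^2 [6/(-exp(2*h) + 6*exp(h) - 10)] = 12*(-4*(exp(h) - 3)^2*exp(h) + (2*exp(h) - 3)*(exp(2*h) - 6*exp(h) + 10))*exp(h)/(exp(2*h) - 6*exp(h) + 10)^3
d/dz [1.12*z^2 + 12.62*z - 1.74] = 2.24*z + 12.62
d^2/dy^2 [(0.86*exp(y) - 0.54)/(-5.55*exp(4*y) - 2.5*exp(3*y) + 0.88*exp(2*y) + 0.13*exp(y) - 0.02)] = (-238.41135*exp(8*y) + 134.8761*exp(7*y) + 159.22798*exp(6*y) - 1.18172999999999*exp(5*y) - 12.362254*exp(4*y) + 1.020048*exp(3*y) - 0.148488*exp(2*y) + 0.044906*exp(y) + 0.00106)*exp(y)/(170.953875*exp(12*y) + 231.01875*exp(11*y) + 22.7439*exp(10*y) - 69.647975*exp(9*y) - 12.58059*exp(8*y) + 8.84502*exp(7*y) + 1.104833*exp(6*y) - 0.525846*exp(5*y) - 0.030492*exp(4*y) + 0.014531*exp(3*y) - 4.19999999999999e-5*exp(2*y) - 0.000156*exp(y) + 8.0e-6)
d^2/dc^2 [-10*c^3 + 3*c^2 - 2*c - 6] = 6 - 60*c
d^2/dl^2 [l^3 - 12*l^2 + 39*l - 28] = 6*l - 24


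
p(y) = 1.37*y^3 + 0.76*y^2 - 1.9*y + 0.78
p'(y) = 4.11*y^2 + 1.52*y - 1.9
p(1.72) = 6.73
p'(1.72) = 12.87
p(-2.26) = -6.86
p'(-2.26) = 15.66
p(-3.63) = -47.84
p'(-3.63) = 46.74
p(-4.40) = -92.85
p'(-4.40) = 70.98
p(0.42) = 0.22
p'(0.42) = -0.54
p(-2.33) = -8.00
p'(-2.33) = 16.87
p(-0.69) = 2.00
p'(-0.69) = -0.99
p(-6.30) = -299.65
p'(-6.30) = 151.65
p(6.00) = 312.66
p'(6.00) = 155.18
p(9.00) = 1043.97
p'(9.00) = 344.69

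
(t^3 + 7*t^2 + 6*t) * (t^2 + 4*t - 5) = t^5 + 11*t^4 + 29*t^3 - 11*t^2 - 30*t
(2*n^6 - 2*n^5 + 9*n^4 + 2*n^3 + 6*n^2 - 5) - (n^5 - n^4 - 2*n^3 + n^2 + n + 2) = 2*n^6 - 3*n^5 + 10*n^4 + 4*n^3 + 5*n^2 - n - 7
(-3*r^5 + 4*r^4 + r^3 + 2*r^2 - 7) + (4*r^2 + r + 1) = -3*r^5 + 4*r^4 + r^3 + 6*r^2 + r - 6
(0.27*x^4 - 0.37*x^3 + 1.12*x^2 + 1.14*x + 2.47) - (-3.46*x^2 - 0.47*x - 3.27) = 0.27*x^4 - 0.37*x^3 + 4.58*x^2 + 1.61*x + 5.74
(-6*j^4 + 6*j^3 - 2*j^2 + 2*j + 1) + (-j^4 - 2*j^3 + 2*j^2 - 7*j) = -7*j^4 + 4*j^3 - 5*j + 1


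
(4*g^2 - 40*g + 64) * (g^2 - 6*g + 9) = 4*g^4 - 64*g^3 + 340*g^2 - 744*g + 576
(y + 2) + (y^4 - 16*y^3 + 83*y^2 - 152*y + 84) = y^4 - 16*y^3 + 83*y^2 - 151*y + 86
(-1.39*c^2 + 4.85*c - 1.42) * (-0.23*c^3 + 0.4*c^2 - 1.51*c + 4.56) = 0.3197*c^5 - 1.6715*c^4 + 4.3655*c^3 - 14.2299*c^2 + 24.2602*c - 6.4752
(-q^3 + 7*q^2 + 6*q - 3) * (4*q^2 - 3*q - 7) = -4*q^5 + 31*q^4 + 10*q^3 - 79*q^2 - 33*q + 21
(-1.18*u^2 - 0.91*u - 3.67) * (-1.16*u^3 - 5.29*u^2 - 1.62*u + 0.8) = 1.3688*u^5 + 7.2978*u^4 + 10.9827*u^3 + 19.9445*u^2 + 5.2174*u - 2.936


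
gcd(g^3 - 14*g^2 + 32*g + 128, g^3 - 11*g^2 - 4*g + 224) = g - 8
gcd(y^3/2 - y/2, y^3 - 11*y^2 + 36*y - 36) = 1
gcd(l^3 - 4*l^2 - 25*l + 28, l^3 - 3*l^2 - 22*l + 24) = l^2 + 3*l - 4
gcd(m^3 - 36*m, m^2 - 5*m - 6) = m - 6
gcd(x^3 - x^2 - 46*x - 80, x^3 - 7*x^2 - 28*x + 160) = x^2 - 3*x - 40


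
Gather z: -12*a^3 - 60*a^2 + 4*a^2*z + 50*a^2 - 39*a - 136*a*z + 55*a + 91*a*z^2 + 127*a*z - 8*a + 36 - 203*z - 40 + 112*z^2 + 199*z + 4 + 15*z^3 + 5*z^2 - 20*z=-12*a^3 - 10*a^2 + 8*a + 15*z^3 + z^2*(91*a + 117) + z*(4*a^2 - 9*a - 24)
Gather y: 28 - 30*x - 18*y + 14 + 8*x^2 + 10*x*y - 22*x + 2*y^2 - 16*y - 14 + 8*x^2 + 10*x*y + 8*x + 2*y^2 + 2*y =16*x^2 - 44*x + 4*y^2 + y*(20*x - 32) + 28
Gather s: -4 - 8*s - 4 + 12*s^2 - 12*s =12*s^2 - 20*s - 8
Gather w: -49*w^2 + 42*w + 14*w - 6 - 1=-49*w^2 + 56*w - 7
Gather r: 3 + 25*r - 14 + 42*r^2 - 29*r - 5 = 42*r^2 - 4*r - 16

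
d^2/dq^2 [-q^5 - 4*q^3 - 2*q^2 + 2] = -20*q^3 - 24*q - 4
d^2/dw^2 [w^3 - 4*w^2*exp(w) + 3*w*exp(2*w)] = -4*w^2*exp(w) + 12*w*exp(2*w) - 16*w*exp(w) + 6*w + 12*exp(2*w) - 8*exp(w)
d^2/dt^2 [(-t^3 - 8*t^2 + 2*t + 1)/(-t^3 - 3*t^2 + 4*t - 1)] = 2*(5*t^6 + 6*t^5 + 66*t^4 + 3*t^3 - 87*t^2 + 60*t - 13)/(t^9 + 9*t^8 + 15*t^7 - 42*t^6 - 42*t^5 + 147*t^4 - 133*t^3 + 57*t^2 - 12*t + 1)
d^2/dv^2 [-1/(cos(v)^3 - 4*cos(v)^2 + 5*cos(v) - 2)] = (9*sin(v)^4 - 19*sin(v)^2 + 61*cos(v)/2 - 13*cos(3*v)/2 - 24)/((cos(v) - 2)^3*(cos(v) - 1)^4)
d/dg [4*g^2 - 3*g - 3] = 8*g - 3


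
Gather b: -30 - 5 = -35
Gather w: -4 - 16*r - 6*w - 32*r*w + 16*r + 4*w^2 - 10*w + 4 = 4*w^2 + w*(-32*r - 16)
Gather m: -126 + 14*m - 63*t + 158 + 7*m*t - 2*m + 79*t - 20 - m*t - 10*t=m*(6*t + 12) + 6*t + 12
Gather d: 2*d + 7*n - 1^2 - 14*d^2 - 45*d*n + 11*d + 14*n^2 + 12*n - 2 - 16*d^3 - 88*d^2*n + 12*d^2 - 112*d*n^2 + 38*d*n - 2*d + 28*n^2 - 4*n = -16*d^3 + d^2*(-88*n - 2) + d*(-112*n^2 - 7*n + 11) + 42*n^2 + 15*n - 3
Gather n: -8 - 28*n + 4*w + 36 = -28*n + 4*w + 28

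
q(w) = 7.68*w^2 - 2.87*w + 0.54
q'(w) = 15.36*w - 2.87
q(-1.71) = 27.90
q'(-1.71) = -29.14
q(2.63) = 46.11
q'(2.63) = 37.53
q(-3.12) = 84.25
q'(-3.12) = -50.79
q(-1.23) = 15.69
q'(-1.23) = -21.76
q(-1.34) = 18.18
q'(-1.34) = -23.45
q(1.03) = 5.73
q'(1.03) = 12.95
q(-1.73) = 28.49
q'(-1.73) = -29.44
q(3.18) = 69.08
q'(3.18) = 45.97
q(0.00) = 0.54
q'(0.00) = -2.87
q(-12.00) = 1140.90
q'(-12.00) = -187.19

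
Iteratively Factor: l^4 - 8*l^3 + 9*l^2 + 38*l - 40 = (l - 4)*(l^3 - 4*l^2 - 7*l + 10) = (l - 4)*(l + 2)*(l^2 - 6*l + 5) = (l - 5)*(l - 4)*(l + 2)*(l - 1)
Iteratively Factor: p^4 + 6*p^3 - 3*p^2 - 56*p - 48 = (p - 3)*(p^3 + 9*p^2 + 24*p + 16) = (p - 3)*(p + 1)*(p^2 + 8*p + 16) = (p - 3)*(p + 1)*(p + 4)*(p + 4)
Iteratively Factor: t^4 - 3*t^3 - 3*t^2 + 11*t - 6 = (t - 3)*(t^3 - 3*t + 2) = (t - 3)*(t - 1)*(t^2 + t - 2) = (t - 3)*(t - 1)*(t + 2)*(t - 1)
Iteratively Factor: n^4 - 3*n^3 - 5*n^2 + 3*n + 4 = (n - 1)*(n^3 - 2*n^2 - 7*n - 4) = (n - 4)*(n - 1)*(n^2 + 2*n + 1) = (n - 4)*(n - 1)*(n + 1)*(n + 1)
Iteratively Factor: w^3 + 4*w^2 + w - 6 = (w - 1)*(w^2 + 5*w + 6) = (w - 1)*(w + 3)*(w + 2)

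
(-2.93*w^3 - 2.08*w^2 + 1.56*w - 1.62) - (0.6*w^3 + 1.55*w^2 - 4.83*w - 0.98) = -3.53*w^3 - 3.63*w^2 + 6.39*w - 0.64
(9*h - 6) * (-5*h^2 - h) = -45*h^3 + 21*h^2 + 6*h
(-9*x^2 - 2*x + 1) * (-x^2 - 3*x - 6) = 9*x^4 + 29*x^3 + 59*x^2 + 9*x - 6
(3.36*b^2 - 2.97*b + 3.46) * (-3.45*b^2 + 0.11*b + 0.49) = -11.592*b^4 + 10.6161*b^3 - 10.6173*b^2 - 1.0747*b + 1.6954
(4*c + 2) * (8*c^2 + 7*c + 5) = 32*c^3 + 44*c^2 + 34*c + 10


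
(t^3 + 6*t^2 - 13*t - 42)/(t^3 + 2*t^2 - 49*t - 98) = (t - 3)/(t - 7)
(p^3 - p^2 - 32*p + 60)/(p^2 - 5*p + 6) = (p^2 + p - 30)/(p - 3)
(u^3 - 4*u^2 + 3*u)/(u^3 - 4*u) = (u^2 - 4*u + 3)/(u^2 - 4)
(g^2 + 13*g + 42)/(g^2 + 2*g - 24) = (g + 7)/(g - 4)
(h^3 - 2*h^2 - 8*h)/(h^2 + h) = (h^2 - 2*h - 8)/(h + 1)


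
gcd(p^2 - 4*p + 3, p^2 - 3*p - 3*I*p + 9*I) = p - 3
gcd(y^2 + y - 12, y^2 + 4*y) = y + 4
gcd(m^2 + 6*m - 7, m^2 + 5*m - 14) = m + 7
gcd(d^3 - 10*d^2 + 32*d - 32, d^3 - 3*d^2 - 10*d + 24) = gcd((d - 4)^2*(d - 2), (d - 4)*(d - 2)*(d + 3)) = d^2 - 6*d + 8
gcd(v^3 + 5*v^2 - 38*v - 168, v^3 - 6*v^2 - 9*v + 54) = v - 6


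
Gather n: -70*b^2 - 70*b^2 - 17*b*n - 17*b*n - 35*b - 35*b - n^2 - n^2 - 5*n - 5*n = -140*b^2 - 70*b - 2*n^2 + n*(-34*b - 10)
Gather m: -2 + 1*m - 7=m - 9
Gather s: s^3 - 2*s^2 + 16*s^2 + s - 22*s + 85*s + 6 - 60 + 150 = s^3 + 14*s^2 + 64*s + 96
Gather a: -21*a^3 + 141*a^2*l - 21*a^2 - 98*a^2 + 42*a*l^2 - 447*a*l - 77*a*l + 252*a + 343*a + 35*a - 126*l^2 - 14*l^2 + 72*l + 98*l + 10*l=-21*a^3 + a^2*(141*l - 119) + a*(42*l^2 - 524*l + 630) - 140*l^2 + 180*l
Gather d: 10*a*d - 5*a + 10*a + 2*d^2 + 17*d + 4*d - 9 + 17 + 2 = 5*a + 2*d^2 + d*(10*a + 21) + 10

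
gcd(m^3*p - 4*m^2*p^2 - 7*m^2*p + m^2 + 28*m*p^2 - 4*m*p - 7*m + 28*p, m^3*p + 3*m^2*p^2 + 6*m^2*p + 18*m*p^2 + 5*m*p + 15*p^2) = 1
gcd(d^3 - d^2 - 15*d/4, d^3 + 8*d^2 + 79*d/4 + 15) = d + 3/2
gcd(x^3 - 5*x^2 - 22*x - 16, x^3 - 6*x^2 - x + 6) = x + 1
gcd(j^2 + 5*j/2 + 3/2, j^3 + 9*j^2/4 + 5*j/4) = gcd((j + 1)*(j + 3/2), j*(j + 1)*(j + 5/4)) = j + 1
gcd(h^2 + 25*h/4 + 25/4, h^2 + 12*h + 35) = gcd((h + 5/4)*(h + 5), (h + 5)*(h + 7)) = h + 5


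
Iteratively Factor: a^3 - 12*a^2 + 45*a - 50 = (a - 2)*(a^2 - 10*a + 25) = (a - 5)*(a - 2)*(a - 5)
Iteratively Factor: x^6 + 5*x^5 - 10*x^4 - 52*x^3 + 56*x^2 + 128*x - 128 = (x - 1)*(x^5 + 6*x^4 - 4*x^3 - 56*x^2 + 128) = (x - 2)*(x - 1)*(x^4 + 8*x^3 + 12*x^2 - 32*x - 64) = (x - 2)^2*(x - 1)*(x^3 + 10*x^2 + 32*x + 32) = (x - 2)^2*(x - 1)*(x + 2)*(x^2 + 8*x + 16) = (x - 2)^2*(x - 1)*(x + 2)*(x + 4)*(x + 4)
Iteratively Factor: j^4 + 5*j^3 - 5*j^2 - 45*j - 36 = (j - 3)*(j^3 + 8*j^2 + 19*j + 12) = (j - 3)*(j + 3)*(j^2 + 5*j + 4) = (j - 3)*(j + 3)*(j + 4)*(j + 1)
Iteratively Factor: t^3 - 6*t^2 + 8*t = (t)*(t^2 - 6*t + 8) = t*(t - 2)*(t - 4)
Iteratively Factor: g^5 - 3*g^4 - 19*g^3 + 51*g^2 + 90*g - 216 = (g - 3)*(g^4 - 19*g^2 - 6*g + 72) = (g - 4)*(g - 3)*(g^3 + 4*g^2 - 3*g - 18) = (g - 4)*(g - 3)*(g + 3)*(g^2 + g - 6) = (g - 4)*(g - 3)*(g - 2)*(g + 3)*(g + 3)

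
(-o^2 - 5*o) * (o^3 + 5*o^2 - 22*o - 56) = -o^5 - 10*o^4 - 3*o^3 + 166*o^2 + 280*o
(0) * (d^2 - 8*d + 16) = 0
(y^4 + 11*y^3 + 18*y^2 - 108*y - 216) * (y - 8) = y^5 + 3*y^4 - 70*y^3 - 252*y^2 + 648*y + 1728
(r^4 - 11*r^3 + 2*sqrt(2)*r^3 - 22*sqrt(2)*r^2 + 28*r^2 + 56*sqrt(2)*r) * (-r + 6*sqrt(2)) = -r^5 + 4*sqrt(2)*r^4 + 11*r^4 - 44*sqrt(2)*r^3 - 4*r^3 - 264*r^2 + 112*sqrt(2)*r^2 + 672*r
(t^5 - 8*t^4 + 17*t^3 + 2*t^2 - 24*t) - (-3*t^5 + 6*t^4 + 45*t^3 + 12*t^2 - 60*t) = 4*t^5 - 14*t^4 - 28*t^3 - 10*t^2 + 36*t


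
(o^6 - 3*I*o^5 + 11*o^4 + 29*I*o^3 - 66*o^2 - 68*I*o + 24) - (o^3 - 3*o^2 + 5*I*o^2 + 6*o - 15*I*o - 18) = o^6 - 3*I*o^5 + 11*o^4 - o^3 + 29*I*o^3 - 63*o^2 - 5*I*o^2 - 6*o - 53*I*o + 42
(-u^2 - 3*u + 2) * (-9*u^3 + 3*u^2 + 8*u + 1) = 9*u^5 + 24*u^4 - 35*u^3 - 19*u^2 + 13*u + 2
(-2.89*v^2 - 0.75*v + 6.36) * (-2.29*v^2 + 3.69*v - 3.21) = 6.6181*v^4 - 8.9466*v^3 - 8.055*v^2 + 25.8759*v - 20.4156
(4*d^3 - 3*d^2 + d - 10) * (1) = 4*d^3 - 3*d^2 + d - 10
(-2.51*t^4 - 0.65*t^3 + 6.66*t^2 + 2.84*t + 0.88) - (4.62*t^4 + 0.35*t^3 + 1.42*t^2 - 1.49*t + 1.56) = -7.13*t^4 - 1.0*t^3 + 5.24*t^2 + 4.33*t - 0.68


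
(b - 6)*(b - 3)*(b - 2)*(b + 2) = b^4 - 9*b^3 + 14*b^2 + 36*b - 72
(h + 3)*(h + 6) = h^2 + 9*h + 18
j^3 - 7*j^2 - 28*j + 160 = (j - 8)*(j - 4)*(j + 5)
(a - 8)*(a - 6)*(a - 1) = a^3 - 15*a^2 + 62*a - 48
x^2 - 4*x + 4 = (x - 2)^2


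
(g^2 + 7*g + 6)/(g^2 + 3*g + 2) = (g + 6)/(g + 2)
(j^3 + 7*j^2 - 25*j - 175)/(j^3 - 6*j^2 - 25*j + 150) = (j + 7)/(j - 6)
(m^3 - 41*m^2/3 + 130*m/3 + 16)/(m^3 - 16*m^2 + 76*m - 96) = (m + 1/3)/(m - 2)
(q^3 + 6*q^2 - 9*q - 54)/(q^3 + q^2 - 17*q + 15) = (q^2 + 9*q + 18)/(q^2 + 4*q - 5)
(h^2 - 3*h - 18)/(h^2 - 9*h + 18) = (h + 3)/(h - 3)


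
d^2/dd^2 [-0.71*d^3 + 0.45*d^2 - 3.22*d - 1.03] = 0.9 - 4.26*d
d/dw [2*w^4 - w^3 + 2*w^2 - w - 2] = 8*w^3 - 3*w^2 + 4*w - 1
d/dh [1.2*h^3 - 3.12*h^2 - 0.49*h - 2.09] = 3.6*h^2 - 6.24*h - 0.49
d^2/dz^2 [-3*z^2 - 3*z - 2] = -6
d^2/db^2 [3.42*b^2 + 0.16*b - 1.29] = 6.84000000000000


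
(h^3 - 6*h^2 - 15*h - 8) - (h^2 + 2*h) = h^3 - 7*h^2 - 17*h - 8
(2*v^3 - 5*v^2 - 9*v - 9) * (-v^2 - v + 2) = -2*v^5 + 3*v^4 + 18*v^3 + 8*v^2 - 9*v - 18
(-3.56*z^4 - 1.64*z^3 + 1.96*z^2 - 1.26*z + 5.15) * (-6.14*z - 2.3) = 21.8584*z^5 + 18.2576*z^4 - 8.2624*z^3 + 3.2284*z^2 - 28.723*z - 11.845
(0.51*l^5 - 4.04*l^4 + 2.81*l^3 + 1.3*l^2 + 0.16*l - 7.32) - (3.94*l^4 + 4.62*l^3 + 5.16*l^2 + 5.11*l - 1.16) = 0.51*l^5 - 7.98*l^4 - 1.81*l^3 - 3.86*l^2 - 4.95*l - 6.16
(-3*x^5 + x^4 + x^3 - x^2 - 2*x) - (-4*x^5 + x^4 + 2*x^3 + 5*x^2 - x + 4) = x^5 - x^3 - 6*x^2 - x - 4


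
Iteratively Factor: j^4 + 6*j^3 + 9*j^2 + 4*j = (j + 1)*(j^3 + 5*j^2 + 4*j) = j*(j + 1)*(j^2 + 5*j + 4) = j*(j + 1)^2*(j + 4)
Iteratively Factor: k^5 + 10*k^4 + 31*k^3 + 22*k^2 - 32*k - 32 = (k - 1)*(k^4 + 11*k^3 + 42*k^2 + 64*k + 32) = (k - 1)*(k + 4)*(k^3 + 7*k^2 + 14*k + 8) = (k - 1)*(k + 2)*(k + 4)*(k^2 + 5*k + 4) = (k - 1)*(k + 1)*(k + 2)*(k + 4)*(k + 4)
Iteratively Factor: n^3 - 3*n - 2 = (n + 1)*(n^2 - n - 2) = (n - 2)*(n + 1)*(n + 1)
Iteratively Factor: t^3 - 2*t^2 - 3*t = (t + 1)*(t^2 - 3*t) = (t - 3)*(t + 1)*(t)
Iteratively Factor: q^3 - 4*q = (q - 2)*(q^2 + 2*q) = (q - 2)*(q + 2)*(q)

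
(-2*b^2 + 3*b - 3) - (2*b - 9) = -2*b^2 + b + 6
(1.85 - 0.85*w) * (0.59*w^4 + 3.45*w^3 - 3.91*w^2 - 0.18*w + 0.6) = -0.5015*w^5 - 1.841*w^4 + 9.706*w^3 - 7.0805*w^2 - 0.843*w + 1.11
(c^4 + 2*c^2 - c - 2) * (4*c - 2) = 4*c^5 - 2*c^4 + 8*c^3 - 8*c^2 - 6*c + 4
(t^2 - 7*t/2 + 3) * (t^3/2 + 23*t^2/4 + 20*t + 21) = t^5/2 + 4*t^4 + 11*t^3/8 - 127*t^2/4 - 27*t/2 + 63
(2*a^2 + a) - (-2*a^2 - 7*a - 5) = 4*a^2 + 8*a + 5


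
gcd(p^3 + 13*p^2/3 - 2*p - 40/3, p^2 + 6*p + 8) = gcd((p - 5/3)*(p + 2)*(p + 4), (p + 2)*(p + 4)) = p^2 + 6*p + 8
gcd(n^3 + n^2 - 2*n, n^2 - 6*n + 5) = n - 1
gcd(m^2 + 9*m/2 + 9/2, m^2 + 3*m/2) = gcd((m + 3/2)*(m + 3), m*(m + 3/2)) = m + 3/2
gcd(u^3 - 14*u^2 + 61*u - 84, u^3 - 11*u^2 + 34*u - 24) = u - 4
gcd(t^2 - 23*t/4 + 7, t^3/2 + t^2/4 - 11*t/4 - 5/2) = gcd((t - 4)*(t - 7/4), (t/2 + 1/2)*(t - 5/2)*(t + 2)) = 1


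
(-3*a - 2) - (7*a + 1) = -10*a - 3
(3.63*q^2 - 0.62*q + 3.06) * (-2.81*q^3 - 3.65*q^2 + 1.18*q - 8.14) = -10.2003*q^5 - 11.5073*q^4 - 2.0522*q^3 - 41.4488*q^2 + 8.6576*q - 24.9084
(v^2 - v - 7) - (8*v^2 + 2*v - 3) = -7*v^2 - 3*v - 4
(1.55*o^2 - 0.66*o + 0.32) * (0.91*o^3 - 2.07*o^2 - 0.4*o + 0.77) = 1.4105*o^5 - 3.8091*o^4 + 1.0374*o^3 + 0.7951*o^2 - 0.6362*o + 0.2464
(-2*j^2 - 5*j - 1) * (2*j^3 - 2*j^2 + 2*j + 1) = -4*j^5 - 6*j^4 + 4*j^3 - 10*j^2 - 7*j - 1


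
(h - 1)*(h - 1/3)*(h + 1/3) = h^3 - h^2 - h/9 + 1/9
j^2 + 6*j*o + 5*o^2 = (j + o)*(j + 5*o)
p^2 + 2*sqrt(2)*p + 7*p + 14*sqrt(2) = (p + 7)*(p + 2*sqrt(2))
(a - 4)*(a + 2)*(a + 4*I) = a^3 - 2*a^2 + 4*I*a^2 - 8*a - 8*I*a - 32*I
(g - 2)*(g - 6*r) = g^2 - 6*g*r - 2*g + 12*r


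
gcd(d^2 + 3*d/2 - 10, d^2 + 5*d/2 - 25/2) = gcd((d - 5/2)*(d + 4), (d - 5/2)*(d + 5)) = d - 5/2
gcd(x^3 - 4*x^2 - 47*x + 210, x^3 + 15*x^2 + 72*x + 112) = x + 7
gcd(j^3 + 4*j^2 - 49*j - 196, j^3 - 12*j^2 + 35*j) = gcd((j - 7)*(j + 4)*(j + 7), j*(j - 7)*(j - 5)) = j - 7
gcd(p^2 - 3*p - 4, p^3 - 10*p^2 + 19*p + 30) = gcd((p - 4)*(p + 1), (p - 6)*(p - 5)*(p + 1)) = p + 1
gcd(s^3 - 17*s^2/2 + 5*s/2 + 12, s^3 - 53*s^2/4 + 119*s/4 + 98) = s - 8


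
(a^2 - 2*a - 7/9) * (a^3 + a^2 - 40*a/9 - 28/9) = a^5 - a^4 - 65*a^3/9 + 5*a^2 + 784*a/81 + 196/81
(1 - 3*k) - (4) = -3*k - 3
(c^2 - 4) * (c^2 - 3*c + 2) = c^4 - 3*c^3 - 2*c^2 + 12*c - 8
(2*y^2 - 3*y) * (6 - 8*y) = -16*y^3 + 36*y^2 - 18*y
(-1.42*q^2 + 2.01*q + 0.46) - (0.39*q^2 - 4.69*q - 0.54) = -1.81*q^2 + 6.7*q + 1.0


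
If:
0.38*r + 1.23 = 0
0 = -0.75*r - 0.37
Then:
No Solution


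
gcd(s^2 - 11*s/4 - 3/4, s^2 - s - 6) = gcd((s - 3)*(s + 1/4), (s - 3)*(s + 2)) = s - 3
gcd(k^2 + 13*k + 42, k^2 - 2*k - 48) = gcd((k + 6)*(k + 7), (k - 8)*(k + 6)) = k + 6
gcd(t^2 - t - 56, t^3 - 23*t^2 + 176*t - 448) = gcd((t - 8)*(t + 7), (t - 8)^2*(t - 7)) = t - 8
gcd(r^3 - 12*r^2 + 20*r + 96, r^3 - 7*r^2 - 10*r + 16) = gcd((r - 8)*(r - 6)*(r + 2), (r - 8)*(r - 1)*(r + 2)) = r^2 - 6*r - 16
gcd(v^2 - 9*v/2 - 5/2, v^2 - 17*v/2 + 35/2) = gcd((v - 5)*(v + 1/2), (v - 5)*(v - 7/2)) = v - 5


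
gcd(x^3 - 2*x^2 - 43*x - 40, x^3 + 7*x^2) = 1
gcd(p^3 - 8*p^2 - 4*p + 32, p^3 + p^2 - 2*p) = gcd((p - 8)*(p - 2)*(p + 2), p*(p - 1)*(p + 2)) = p + 2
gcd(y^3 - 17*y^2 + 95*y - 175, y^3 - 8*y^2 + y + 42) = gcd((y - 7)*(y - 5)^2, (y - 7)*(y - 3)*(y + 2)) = y - 7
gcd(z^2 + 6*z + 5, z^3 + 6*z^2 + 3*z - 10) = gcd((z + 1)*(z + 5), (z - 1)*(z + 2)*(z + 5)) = z + 5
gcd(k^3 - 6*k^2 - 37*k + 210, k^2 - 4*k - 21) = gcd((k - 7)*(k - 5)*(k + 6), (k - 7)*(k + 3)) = k - 7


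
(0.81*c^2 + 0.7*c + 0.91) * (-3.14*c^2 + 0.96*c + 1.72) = -2.5434*c^4 - 1.4204*c^3 - 0.7922*c^2 + 2.0776*c + 1.5652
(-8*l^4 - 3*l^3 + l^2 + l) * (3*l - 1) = -24*l^5 - l^4 + 6*l^3 + 2*l^2 - l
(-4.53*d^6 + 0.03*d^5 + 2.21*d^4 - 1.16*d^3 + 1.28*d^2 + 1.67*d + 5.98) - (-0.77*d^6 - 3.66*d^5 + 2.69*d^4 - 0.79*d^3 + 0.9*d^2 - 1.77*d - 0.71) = -3.76*d^6 + 3.69*d^5 - 0.48*d^4 - 0.37*d^3 + 0.38*d^2 + 3.44*d + 6.69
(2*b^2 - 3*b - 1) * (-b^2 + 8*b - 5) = -2*b^4 + 19*b^3 - 33*b^2 + 7*b + 5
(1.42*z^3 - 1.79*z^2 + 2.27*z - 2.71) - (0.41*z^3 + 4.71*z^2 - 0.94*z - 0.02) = 1.01*z^3 - 6.5*z^2 + 3.21*z - 2.69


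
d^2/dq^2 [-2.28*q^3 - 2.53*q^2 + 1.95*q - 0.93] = -13.68*q - 5.06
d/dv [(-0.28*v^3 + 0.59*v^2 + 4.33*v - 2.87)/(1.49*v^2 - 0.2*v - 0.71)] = (-0.4172*v^4 + 0.112*v^3 - 5.9733*v^2 + 7.7148*v - 3.6483)/(2.2201*v^4 - 0.596*v^3 - 2.0758*v^2 + 0.284*v + 0.5041)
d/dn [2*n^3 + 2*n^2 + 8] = 2*n*(3*n + 2)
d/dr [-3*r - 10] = -3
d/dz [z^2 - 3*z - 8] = 2*z - 3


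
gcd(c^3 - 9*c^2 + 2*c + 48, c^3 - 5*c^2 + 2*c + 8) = 1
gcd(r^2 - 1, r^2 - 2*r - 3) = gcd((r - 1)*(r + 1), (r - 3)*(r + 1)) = r + 1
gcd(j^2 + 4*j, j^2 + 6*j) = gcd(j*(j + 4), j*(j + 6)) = j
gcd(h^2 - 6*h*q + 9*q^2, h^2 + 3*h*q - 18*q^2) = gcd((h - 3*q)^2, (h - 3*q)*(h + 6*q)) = -h + 3*q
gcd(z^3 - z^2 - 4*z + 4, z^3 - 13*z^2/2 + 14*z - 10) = z - 2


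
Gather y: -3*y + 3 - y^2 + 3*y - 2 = 1 - y^2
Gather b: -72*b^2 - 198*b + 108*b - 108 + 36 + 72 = -72*b^2 - 90*b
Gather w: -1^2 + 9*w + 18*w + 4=27*w + 3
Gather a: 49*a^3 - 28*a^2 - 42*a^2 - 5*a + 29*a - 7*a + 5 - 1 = 49*a^3 - 70*a^2 + 17*a + 4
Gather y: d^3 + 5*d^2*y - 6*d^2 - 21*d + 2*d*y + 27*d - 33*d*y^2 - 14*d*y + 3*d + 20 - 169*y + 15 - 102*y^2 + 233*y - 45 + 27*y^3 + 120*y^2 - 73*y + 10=d^3 - 6*d^2 + 9*d + 27*y^3 + y^2*(18 - 33*d) + y*(5*d^2 - 12*d - 9)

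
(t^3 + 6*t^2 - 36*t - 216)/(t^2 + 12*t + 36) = t - 6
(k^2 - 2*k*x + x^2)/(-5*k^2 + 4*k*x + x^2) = (-k + x)/(5*k + x)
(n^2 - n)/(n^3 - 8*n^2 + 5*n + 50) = n*(n - 1)/(n^3 - 8*n^2 + 5*n + 50)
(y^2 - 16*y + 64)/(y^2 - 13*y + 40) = (y - 8)/(y - 5)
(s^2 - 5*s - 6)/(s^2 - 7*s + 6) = (s + 1)/(s - 1)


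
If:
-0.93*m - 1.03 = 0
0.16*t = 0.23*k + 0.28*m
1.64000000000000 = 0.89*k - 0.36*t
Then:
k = 2.53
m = -1.11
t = 1.70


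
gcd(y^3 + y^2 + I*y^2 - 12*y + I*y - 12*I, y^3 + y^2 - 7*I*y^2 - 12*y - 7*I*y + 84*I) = y^2 + y - 12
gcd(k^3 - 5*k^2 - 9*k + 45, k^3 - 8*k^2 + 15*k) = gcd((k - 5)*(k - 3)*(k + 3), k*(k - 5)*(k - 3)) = k^2 - 8*k + 15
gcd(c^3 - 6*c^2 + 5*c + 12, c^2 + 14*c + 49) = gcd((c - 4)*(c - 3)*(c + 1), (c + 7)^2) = 1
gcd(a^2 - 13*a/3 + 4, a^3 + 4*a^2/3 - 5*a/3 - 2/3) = 1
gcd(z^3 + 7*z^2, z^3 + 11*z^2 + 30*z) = z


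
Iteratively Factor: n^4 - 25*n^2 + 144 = (n - 4)*(n^3 + 4*n^2 - 9*n - 36) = (n - 4)*(n + 4)*(n^2 - 9) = (n - 4)*(n - 3)*(n + 4)*(n + 3)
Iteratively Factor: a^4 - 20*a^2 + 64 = (a + 2)*(a^3 - 2*a^2 - 16*a + 32) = (a - 4)*(a + 2)*(a^2 + 2*a - 8) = (a - 4)*(a + 2)*(a + 4)*(a - 2)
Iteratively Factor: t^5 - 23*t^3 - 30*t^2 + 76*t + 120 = (t + 2)*(t^4 - 2*t^3 - 19*t^2 + 8*t + 60) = (t - 5)*(t + 2)*(t^3 + 3*t^2 - 4*t - 12) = (t - 5)*(t + 2)*(t + 3)*(t^2 - 4) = (t - 5)*(t - 2)*(t + 2)*(t + 3)*(t + 2)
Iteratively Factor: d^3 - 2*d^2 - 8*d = (d - 4)*(d^2 + 2*d) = d*(d - 4)*(d + 2)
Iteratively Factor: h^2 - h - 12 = (h + 3)*(h - 4)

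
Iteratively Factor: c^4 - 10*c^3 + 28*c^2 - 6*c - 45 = (c - 3)*(c^3 - 7*c^2 + 7*c + 15) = (c - 3)^2*(c^2 - 4*c - 5) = (c - 3)^2*(c + 1)*(c - 5)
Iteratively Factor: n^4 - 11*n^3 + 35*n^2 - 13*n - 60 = (n + 1)*(n^3 - 12*n^2 + 47*n - 60) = (n - 5)*(n + 1)*(n^2 - 7*n + 12) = (n - 5)*(n - 3)*(n + 1)*(n - 4)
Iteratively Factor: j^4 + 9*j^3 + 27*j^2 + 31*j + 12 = (j + 4)*(j^3 + 5*j^2 + 7*j + 3) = (j + 1)*(j + 4)*(j^2 + 4*j + 3) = (j + 1)*(j + 3)*(j + 4)*(j + 1)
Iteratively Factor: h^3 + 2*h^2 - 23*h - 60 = (h + 3)*(h^2 - h - 20) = (h - 5)*(h + 3)*(h + 4)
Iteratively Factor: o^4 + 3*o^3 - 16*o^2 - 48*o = (o)*(o^3 + 3*o^2 - 16*o - 48) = o*(o + 3)*(o^2 - 16) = o*(o - 4)*(o + 3)*(o + 4)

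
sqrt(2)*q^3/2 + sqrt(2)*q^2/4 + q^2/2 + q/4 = q*(q + 1/2)*(sqrt(2)*q/2 + 1/2)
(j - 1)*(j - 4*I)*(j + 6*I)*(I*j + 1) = I*j^4 - j^3 - I*j^3 + j^2 + 26*I*j^2 + 24*j - 26*I*j - 24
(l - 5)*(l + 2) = l^2 - 3*l - 10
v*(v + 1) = v^2 + v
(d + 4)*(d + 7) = d^2 + 11*d + 28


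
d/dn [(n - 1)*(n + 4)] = 2*n + 3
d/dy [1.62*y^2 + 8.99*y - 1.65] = 3.24*y + 8.99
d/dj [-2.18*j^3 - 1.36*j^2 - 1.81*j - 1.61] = -6.54*j^2 - 2.72*j - 1.81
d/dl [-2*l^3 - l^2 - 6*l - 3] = -6*l^2 - 2*l - 6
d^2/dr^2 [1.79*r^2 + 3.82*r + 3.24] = 3.58000000000000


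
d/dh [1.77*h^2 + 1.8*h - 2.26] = 3.54*h + 1.8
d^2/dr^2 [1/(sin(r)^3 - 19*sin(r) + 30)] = (-9*sin(r)^6 + 50*sin(r)^4 + 270*sin(r)^3 - 475*sin(r)^2 - 750*sin(r) + 722)/(sin(r)^3 - 19*sin(r) + 30)^3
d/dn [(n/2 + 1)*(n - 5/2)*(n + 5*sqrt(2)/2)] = 3*n^2/2 - n/2 + 5*sqrt(2)*n/2 - 5/2 - 5*sqrt(2)/8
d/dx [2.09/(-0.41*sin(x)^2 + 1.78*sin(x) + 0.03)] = (1.7138*sin(x) - 3.7202)*cos(x)/(-0.41*sin(x)^2 + 1.78*sin(x) + 0.03)^2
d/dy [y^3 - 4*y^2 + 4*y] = 3*y^2 - 8*y + 4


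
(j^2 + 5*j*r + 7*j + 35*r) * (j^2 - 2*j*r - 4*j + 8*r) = j^4 + 3*j^3*r + 3*j^3 - 10*j^2*r^2 + 9*j^2*r - 28*j^2 - 30*j*r^2 - 84*j*r + 280*r^2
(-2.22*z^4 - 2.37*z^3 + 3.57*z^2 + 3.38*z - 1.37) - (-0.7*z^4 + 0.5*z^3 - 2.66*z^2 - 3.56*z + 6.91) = -1.52*z^4 - 2.87*z^3 + 6.23*z^2 + 6.94*z - 8.28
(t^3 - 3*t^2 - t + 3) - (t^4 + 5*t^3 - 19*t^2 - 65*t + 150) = -t^4 - 4*t^3 + 16*t^2 + 64*t - 147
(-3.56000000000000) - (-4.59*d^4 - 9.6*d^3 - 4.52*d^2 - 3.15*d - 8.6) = 4.59*d^4 + 9.6*d^3 + 4.52*d^2 + 3.15*d + 5.04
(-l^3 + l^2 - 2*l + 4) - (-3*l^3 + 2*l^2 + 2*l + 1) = 2*l^3 - l^2 - 4*l + 3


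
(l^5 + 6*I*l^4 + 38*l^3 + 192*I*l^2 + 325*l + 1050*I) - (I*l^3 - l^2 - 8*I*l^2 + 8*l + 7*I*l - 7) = l^5 + 6*I*l^4 + 38*l^3 - I*l^3 + l^2 + 200*I*l^2 + 317*l - 7*I*l + 7 + 1050*I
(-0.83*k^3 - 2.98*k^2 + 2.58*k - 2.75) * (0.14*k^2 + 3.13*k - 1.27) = -0.1162*k^5 - 3.0151*k^4 - 7.9121*k^3 + 11.475*k^2 - 11.8841*k + 3.4925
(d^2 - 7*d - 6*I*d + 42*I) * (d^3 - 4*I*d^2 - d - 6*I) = d^5 - 7*d^4 - 10*I*d^4 - 25*d^3 + 70*I*d^3 + 175*d^2 - 36*d + 252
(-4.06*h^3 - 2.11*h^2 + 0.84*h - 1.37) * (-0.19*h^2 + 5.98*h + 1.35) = 0.7714*h^5 - 23.8779*h^4 - 18.2584*h^3 + 2.435*h^2 - 7.0586*h - 1.8495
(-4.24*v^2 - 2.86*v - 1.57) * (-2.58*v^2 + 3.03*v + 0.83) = 10.9392*v^4 - 5.4684*v^3 - 8.1344*v^2 - 7.1309*v - 1.3031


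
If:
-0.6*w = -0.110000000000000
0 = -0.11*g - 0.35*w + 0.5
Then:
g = 3.96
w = 0.18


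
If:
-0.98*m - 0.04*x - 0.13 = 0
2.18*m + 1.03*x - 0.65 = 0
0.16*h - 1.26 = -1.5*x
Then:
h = -1.48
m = -0.17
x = 1.00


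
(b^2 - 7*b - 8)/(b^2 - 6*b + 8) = (b^2 - 7*b - 8)/(b^2 - 6*b + 8)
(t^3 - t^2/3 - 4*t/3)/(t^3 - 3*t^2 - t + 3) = t*(3*t - 4)/(3*(t^2 - 4*t + 3))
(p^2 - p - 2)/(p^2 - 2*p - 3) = (p - 2)/(p - 3)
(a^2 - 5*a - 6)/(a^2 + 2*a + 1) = (a - 6)/(a + 1)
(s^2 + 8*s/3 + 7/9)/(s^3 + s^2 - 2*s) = (9*s^2 + 24*s + 7)/(9*s*(s^2 + s - 2))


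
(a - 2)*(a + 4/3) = a^2 - 2*a/3 - 8/3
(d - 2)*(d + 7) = d^2 + 5*d - 14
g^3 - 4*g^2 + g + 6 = (g - 3)*(g - 2)*(g + 1)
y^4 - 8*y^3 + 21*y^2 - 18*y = y*(y - 3)^2*(y - 2)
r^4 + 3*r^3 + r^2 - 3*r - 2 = (r - 1)*(r + 1)^2*(r + 2)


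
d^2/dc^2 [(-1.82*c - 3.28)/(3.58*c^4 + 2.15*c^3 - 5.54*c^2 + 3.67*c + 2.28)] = (-279.910176*c^7 - 1064.89248*c^6 - 591.283956*c^5 + 1262.55216*c^4 + 666.826204*c^3 - 330.963984*c^2 + 358.66848*c - 140.758592)/(45.882712*c^12 + 82.66578*c^11 - 163.362918*c^10 - 104.801341*c^9 + 509.95395*c^8 - 82.577559*c^7 - 527.355974*c^6 + 441.582489*c^5 + 149.850282*c^4 - 195.178481*c^3 + 5.729868*c^2 + 57.234384*c + 11.852352)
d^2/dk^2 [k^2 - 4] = 2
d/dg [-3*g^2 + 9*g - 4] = 9 - 6*g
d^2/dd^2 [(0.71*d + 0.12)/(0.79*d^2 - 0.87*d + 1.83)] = ((1.0458 - 3.3654*d)*(0.79*d^2 - 0.87*d + 1.83) + (0.71*d + 0.12)*(1.58*d - 0.87)*(3.16*d - 1.74))/(0.79*d^2 - 0.87*d + 1.83)^3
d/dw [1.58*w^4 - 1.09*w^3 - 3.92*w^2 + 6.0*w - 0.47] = 6.32*w^3 - 3.27*w^2 - 7.84*w + 6.0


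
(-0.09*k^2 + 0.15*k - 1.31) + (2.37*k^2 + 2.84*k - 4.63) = 2.28*k^2 + 2.99*k - 5.94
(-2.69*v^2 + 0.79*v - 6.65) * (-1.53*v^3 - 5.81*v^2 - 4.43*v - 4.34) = 4.1157*v^5 + 14.4202*v^4 + 17.5013*v^3 + 46.8114*v^2 + 26.0309*v + 28.861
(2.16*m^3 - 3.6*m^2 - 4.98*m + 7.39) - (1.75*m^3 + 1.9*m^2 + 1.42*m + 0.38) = 0.41*m^3 - 5.5*m^2 - 6.4*m + 7.01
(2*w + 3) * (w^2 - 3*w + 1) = 2*w^3 - 3*w^2 - 7*w + 3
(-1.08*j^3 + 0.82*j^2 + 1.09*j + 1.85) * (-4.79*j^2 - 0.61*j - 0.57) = 5.1732*j^5 - 3.269*j^4 - 5.1057*j^3 - 9.9938*j^2 - 1.7498*j - 1.0545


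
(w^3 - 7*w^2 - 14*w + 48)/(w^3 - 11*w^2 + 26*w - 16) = (w + 3)/(w - 1)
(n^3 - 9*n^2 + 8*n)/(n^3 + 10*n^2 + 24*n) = (n^2 - 9*n + 8)/(n^2 + 10*n + 24)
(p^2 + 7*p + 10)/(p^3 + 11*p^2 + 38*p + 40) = 1/(p + 4)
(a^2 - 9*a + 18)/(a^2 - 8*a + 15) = (a - 6)/(a - 5)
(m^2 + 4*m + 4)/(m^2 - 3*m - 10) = (m + 2)/(m - 5)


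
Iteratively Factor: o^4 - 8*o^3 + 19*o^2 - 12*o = (o)*(o^3 - 8*o^2 + 19*o - 12) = o*(o - 1)*(o^2 - 7*o + 12) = o*(o - 4)*(o - 1)*(o - 3)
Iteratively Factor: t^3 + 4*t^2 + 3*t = (t)*(t^2 + 4*t + 3) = t*(t + 1)*(t + 3)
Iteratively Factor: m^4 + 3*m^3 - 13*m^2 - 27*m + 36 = (m - 3)*(m^3 + 6*m^2 + 5*m - 12) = (m - 3)*(m + 3)*(m^2 + 3*m - 4) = (m - 3)*(m - 1)*(m + 3)*(m + 4)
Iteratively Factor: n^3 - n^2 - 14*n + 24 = (n - 2)*(n^2 + n - 12) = (n - 3)*(n - 2)*(n + 4)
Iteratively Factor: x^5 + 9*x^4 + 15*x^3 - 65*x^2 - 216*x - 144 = (x + 1)*(x^4 + 8*x^3 + 7*x^2 - 72*x - 144) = (x - 3)*(x + 1)*(x^3 + 11*x^2 + 40*x + 48) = (x - 3)*(x + 1)*(x + 3)*(x^2 + 8*x + 16) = (x - 3)*(x + 1)*(x + 3)*(x + 4)*(x + 4)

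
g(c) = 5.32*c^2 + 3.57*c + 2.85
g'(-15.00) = -156.03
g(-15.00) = 1146.30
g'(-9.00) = -92.19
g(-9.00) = 401.64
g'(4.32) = 49.53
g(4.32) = 117.56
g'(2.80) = 33.36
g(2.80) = 54.55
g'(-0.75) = -4.41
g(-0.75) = 3.16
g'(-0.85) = -5.47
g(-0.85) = 3.66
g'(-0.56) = -2.39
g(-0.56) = 2.52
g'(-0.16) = 1.87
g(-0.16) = 2.41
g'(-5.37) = -53.57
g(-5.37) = 137.09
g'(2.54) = 30.60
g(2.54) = 46.24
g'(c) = 10.64*c + 3.57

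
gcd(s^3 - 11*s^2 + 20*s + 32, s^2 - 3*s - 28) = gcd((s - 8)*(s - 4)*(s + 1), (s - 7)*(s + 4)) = 1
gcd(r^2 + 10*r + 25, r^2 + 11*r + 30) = r + 5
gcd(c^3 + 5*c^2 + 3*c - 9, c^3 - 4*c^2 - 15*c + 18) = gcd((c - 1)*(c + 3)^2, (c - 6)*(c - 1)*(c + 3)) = c^2 + 2*c - 3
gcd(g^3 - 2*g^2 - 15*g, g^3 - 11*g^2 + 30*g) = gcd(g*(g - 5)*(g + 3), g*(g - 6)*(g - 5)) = g^2 - 5*g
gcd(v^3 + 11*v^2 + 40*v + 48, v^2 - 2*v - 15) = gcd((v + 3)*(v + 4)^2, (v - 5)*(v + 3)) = v + 3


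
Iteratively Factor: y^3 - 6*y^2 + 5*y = (y)*(y^2 - 6*y + 5) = y*(y - 5)*(y - 1)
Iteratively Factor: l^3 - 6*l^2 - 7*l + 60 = (l + 3)*(l^2 - 9*l + 20) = (l - 5)*(l + 3)*(l - 4)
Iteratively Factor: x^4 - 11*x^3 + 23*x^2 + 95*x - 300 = (x - 5)*(x^3 - 6*x^2 - 7*x + 60) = (x - 5)*(x - 4)*(x^2 - 2*x - 15) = (x - 5)*(x - 4)*(x + 3)*(x - 5)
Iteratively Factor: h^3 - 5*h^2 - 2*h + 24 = (h + 2)*(h^2 - 7*h + 12) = (h - 3)*(h + 2)*(h - 4)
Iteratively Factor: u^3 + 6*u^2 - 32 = (u - 2)*(u^2 + 8*u + 16) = (u - 2)*(u + 4)*(u + 4)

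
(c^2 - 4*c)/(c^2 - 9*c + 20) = c/(c - 5)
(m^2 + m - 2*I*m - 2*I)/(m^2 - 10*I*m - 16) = (m + 1)/(m - 8*I)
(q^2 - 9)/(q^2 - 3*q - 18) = (q - 3)/(q - 6)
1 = 1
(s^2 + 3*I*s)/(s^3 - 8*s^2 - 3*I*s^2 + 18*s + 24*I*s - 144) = s/(s^2 + s*(-8 - 6*I) + 48*I)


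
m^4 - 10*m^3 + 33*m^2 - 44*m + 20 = (m - 5)*(m - 2)^2*(m - 1)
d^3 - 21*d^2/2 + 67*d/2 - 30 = (d - 5)*(d - 4)*(d - 3/2)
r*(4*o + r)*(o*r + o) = 4*o^2*r^2 + 4*o^2*r + o*r^3 + o*r^2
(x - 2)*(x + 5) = x^2 + 3*x - 10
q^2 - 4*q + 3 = (q - 3)*(q - 1)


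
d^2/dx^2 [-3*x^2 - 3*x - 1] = -6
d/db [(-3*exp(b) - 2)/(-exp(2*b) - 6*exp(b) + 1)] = (-2*(exp(b) + 3)*(3*exp(b) + 2) + 3*exp(2*b) + 18*exp(b) - 3)*exp(b)/(exp(2*b) + 6*exp(b) - 1)^2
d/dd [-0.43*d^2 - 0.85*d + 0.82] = -0.86*d - 0.85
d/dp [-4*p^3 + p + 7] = 1 - 12*p^2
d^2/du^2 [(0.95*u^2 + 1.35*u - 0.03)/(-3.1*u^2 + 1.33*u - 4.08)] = (-33.7807*u^3 + 73.8234*u^2 + 101.70666*u - 46.932186)/(29.791*u^6 - 38.3439*u^5 + 134.07717*u^4 - 103.283677*u^3 + 176.462856*u^2 - 66.419136*u + 67.917312)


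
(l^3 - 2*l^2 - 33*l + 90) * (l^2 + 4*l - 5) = l^5 + 2*l^4 - 46*l^3 - 32*l^2 + 525*l - 450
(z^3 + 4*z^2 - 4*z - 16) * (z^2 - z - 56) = z^5 + 3*z^4 - 64*z^3 - 236*z^2 + 240*z + 896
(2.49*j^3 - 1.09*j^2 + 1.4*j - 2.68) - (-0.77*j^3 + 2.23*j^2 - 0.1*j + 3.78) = 3.26*j^3 - 3.32*j^2 + 1.5*j - 6.46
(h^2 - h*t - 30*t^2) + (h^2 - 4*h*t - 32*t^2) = 2*h^2 - 5*h*t - 62*t^2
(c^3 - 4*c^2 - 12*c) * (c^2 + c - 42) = c^5 - 3*c^4 - 58*c^3 + 156*c^2 + 504*c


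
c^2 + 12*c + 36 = (c + 6)^2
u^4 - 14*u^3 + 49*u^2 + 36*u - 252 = (u - 7)*(u - 6)*(u - 3)*(u + 2)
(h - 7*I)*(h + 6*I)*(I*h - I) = I*h^3 + h^2 - I*h^2 - h + 42*I*h - 42*I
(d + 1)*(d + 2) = d^2 + 3*d + 2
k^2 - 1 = (k - 1)*(k + 1)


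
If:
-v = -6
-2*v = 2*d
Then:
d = -6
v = 6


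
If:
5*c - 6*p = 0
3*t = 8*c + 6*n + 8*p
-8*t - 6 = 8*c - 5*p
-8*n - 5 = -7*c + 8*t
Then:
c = -144/1163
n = -397/9304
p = -120/1163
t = -3213/4652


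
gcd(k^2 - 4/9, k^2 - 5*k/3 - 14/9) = k + 2/3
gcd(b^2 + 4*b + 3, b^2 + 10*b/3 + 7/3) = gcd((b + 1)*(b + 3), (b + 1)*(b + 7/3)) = b + 1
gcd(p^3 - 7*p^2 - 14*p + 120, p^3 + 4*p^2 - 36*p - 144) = p^2 - 2*p - 24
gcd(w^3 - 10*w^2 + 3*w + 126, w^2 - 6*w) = w - 6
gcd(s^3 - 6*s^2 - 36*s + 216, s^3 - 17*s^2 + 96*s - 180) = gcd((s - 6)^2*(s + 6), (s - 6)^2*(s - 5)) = s^2 - 12*s + 36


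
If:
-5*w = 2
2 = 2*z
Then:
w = -2/5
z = 1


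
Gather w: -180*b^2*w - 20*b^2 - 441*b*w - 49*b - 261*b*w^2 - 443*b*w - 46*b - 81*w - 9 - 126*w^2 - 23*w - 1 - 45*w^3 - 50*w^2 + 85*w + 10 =-20*b^2 - 95*b - 45*w^3 + w^2*(-261*b - 176) + w*(-180*b^2 - 884*b - 19)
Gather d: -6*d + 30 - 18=12 - 6*d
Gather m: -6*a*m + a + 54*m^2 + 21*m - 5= a + 54*m^2 + m*(21 - 6*a) - 5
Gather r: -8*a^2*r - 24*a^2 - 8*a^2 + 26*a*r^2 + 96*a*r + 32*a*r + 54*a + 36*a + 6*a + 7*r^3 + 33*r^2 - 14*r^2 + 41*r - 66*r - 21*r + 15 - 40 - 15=-32*a^2 + 96*a + 7*r^3 + r^2*(26*a + 19) + r*(-8*a^2 + 128*a - 46) - 40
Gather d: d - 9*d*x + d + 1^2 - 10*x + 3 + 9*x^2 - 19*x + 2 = d*(2 - 9*x) + 9*x^2 - 29*x + 6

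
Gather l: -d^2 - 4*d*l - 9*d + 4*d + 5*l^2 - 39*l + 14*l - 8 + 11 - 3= -d^2 - 5*d + 5*l^2 + l*(-4*d - 25)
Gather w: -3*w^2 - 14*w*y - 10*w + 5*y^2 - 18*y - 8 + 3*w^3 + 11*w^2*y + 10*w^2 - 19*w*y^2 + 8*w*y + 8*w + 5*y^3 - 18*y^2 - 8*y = 3*w^3 + w^2*(11*y + 7) + w*(-19*y^2 - 6*y - 2) + 5*y^3 - 13*y^2 - 26*y - 8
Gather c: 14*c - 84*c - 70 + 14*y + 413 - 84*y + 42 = -70*c - 70*y + 385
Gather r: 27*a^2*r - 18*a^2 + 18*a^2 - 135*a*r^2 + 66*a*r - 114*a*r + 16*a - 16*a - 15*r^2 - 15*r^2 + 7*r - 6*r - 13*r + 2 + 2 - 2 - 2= r^2*(-135*a - 30) + r*(27*a^2 - 48*a - 12)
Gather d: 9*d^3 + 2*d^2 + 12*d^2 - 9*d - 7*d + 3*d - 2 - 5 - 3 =9*d^3 + 14*d^2 - 13*d - 10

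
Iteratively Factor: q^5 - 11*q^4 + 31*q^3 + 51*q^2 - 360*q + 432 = (q - 4)*(q^4 - 7*q^3 + 3*q^2 + 63*q - 108) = (q - 4)*(q - 3)*(q^3 - 4*q^2 - 9*q + 36) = (q - 4)^2*(q - 3)*(q^2 - 9) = (q - 4)^2*(q - 3)*(q + 3)*(q - 3)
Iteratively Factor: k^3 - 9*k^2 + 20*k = (k)*(k^2 - 9*k + 20) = k*(k - 4)*(k - 5)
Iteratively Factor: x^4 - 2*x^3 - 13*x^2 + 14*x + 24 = (x + 3)*(x^3 - 5*x^2 + 2*x + 8) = (x - 4)*(x + 3)*(x^2 - x - 2) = (x - 4)*(x + 1)*(x + 3)*(x - 2)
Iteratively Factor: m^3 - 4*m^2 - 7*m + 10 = (m + 2)*(m^2 - 6*m + 5) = (m - 1)*(m + 2)*(m - 5)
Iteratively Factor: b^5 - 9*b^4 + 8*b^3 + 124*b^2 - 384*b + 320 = (b + 4)*(b^4 - 13*b^3 + 60*b^2 - 116*b + 80) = (b - 2)*(b + 4)*(b^3 - 11*b^2 + 38*b - 40) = (b - 2)^2*(b + 4)*(b^2 - 9*b + 20) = (b - 4)*(b - 2)^2*(b + 4)*(b - 5)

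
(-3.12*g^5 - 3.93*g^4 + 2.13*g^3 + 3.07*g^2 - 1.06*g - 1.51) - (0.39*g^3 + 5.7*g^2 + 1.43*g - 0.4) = -3.12*g^5 - 3.93*g^4 + 1.74*g^3 - 2.63*g^2 - 2.49*g - 1.11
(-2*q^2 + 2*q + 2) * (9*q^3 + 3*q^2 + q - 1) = -18*q^5 + 12*q^4 + 22*q^3 + 10*q^2 - 2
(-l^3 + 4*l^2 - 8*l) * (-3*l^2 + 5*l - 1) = 3*l^5 - 17*l^4 + 45*l^3 - 44*l^2 + 8*l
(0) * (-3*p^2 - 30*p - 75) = 0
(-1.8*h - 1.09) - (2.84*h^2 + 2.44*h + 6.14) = -2.84*h^2 - 4.24*h - 7.23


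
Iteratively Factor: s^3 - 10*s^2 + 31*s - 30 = (s - 3)*(s^2 - 7*s + 10) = (s - 5)*(s - 3)*(s - 2)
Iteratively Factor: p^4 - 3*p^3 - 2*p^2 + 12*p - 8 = (p - 2)*(p^3 - p^2 - 4*p + 4) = (p - 2)*(p - 1)*(p^2 - 4) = (p - 2)*(p - 1)*(p + 2)*(p - 2)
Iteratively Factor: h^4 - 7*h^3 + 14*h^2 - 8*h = (h - 4)*(h^3 - 3*h^2 + 2*h) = h*(h - 4)*(h^2 - 3*h + 2) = h*(h - 4)*(h - 1)*(h - 2)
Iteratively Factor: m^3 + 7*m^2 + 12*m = (m + 3)*(m^2 + 4*m) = m*(m + 3)*(m + 4)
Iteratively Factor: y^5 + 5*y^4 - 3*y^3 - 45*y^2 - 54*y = (y + 3)*(y^4 + 2*y^3 - 9*y^2 - 18*y) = (y - 3)*(y + 3)*(y^3 + 5*y^2 + 6*y) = y*(y - 3)*(y + 3)*(y^2 + 5*y + 6) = y*(y - 3)*(y + 3)^2*(y + 2)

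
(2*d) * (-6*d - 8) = -12*d^2 - 16*d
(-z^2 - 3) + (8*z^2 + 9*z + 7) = 7*z^2 + 9*z + 4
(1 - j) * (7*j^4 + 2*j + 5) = -7*j^5 + 7*j^4 - 2*j^2 - 3*j + 5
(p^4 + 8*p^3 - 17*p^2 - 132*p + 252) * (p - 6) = p^5 + 2*p^4 - 65*p^3 - 30*p^2 + 1044*p - 1512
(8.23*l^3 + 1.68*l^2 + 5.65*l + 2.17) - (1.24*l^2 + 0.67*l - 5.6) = 8.23*l^3 + 0.44*l^2 + 4.98*l + 7.77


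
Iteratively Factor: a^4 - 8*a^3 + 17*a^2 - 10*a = (a - 5)*(a^3 - 3*a^2 + 2*a) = a*(a - 5)*(a^2 - 3*a + 2) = a*(a - 5)*(a - 1)*(a - 2)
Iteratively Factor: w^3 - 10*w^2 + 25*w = (w - 5)*(w^2 - 5*w) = w*(w - 5)*(w - 5)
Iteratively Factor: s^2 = (s)*(s)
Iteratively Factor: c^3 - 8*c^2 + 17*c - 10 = (c - 5)*(c^2 - 3*c + 2) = (c - 5)*(c - 2)*(c - 1)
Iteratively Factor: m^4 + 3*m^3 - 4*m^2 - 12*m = (m + 3)*(m^3 - 4*m) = m*(m + 3)*(m^2 - 4) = m*(m - 2)*(m + 3)*(m + 2)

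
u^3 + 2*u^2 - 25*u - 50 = (u - 5)*(u + 2)*(u + 5)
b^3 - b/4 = b*(b - 1/2)*(b + 1/2)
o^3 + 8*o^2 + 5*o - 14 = (o - 1)*(o + 2)*(o + 7)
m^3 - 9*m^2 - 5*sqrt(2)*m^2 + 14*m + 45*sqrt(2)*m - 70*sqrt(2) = (m - 7)*(m - 2)*(m - 5*sqrt(2))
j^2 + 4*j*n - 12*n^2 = (j - 2*n)*(j + 6*n)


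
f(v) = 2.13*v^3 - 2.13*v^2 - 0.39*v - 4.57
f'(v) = 6.39*v^2 - 4.26*v - 0.39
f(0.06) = -4.60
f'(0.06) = -0.62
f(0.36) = -4.89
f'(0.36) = -1.10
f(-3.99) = -172.22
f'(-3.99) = 118.34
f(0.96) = -5.02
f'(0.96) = 1.41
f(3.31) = 48.05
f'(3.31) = 55.52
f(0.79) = -5.16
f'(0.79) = 0.23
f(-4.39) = -224.12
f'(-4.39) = 141.46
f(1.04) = -4.88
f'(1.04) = 2.09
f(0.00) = -4.57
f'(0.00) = -0.39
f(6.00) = 376.49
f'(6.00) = 204.09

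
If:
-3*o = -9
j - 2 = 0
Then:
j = 2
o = 3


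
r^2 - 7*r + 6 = (r - 6)*(r - 1)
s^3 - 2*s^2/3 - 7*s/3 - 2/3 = (s - 2)*(s + 1/3)*(s + 1)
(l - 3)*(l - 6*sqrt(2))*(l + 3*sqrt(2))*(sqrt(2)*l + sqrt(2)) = sqrt(2)*l^4 - 6*l^3 - 2*sqrt(2)*l^3 - 39*sqrt(2)*l^2 + 12*l^2 + 18*l + 72*sqrt(2)*l + 108*sqrt(2)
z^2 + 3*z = z*(z + 3)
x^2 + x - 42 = (x - 6)*(x + 7)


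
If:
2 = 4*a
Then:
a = 1/2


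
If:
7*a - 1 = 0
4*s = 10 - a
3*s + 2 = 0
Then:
No Solution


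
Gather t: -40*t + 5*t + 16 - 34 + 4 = -35*t - 14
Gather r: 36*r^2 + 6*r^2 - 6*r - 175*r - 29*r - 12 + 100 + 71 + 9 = 42*r^2 - 210*r + 168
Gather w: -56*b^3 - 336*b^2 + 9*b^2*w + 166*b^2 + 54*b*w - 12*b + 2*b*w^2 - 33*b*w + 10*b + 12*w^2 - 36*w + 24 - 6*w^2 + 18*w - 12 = -56*b^3 - 170*b^2 - 2*b + w^2*(2*b + 6) + w*(9*b^2 + 21*b - 18) + 12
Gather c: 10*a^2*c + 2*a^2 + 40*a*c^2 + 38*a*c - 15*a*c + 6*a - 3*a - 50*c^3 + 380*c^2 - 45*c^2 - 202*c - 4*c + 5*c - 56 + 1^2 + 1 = 2*a^2 + 3*a - 50*c^3 + c^2*(40*a + 335) + c*(10*a^2 + 23*a - 201) - 54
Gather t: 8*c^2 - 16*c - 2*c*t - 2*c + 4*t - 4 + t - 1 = 8*c^2 - 18*c + t*(5 - 2*c) - 5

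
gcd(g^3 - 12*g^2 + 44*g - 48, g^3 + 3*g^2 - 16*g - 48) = g - 4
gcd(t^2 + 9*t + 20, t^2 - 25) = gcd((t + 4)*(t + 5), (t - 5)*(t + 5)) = t + 5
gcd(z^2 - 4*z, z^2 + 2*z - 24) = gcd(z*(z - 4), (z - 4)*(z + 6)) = z - 4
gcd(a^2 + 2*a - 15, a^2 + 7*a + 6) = 1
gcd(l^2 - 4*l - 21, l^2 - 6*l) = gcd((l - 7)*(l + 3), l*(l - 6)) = 1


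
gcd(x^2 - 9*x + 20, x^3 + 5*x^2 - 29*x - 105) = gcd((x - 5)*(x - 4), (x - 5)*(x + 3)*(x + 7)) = x - 5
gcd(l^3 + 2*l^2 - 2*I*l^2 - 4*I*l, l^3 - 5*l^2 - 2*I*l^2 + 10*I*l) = l^2 - 2*I*l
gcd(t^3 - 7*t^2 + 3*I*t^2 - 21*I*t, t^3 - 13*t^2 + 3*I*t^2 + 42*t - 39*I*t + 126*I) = t^2 + t*(-7 + 3*I) - 21*I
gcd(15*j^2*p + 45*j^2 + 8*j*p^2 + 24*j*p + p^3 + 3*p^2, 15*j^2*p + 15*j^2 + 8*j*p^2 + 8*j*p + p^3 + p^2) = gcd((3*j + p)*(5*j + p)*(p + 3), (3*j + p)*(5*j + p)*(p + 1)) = 15*j^2 + 8*j*p + p^2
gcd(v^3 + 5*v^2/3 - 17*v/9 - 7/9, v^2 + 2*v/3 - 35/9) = v + 7/3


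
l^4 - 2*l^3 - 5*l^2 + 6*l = l*(l - 3)*(l - 1)*(l + 2)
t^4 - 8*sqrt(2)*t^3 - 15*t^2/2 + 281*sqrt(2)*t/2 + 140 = (t - 7*sqrt(2))*(t - 4*sqrt(2))*(t + sqrt(2)/2)*(t + 5*sqrt(2)/2)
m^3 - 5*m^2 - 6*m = m*(m - 6)*(m + 1)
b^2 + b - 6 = (b - 2)*(b + 3)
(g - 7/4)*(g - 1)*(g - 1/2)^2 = g^4 - 15*g^3/4 + 19*g^2/4 - 39*g/16 + 7/16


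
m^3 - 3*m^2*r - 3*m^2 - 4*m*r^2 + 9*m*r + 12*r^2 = (m - 3)*(m - 4*r)*(m + r)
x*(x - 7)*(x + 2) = x^3 - 5*x^2 - 14*x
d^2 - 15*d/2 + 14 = (d - 4)*(d - 7/2)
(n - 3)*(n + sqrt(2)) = n^2 - 3*n + sqrt(2)*n - 3*sqrt(2)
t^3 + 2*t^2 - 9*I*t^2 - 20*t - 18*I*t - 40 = (t + 2)*(t - 5*I)*(t - 4*I)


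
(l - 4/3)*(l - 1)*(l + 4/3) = l^3 - l^2 - 16*l/9 + 16/9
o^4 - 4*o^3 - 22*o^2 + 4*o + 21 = (o - 7)*(o - 1)*(o + 1)*(o + 3)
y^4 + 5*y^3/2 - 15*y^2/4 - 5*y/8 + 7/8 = (y - 1)*(y - 1/2)*(y + 1/2)*(y + 7/2)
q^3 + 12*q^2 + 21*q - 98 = (q - 2)*(q + 7)^2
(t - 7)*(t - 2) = t^2 - 9*t + 14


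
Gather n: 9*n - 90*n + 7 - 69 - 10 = -81*n - 72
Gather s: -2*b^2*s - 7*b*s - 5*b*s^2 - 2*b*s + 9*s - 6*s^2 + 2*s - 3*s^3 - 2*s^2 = -3*s^3 + s^2*(-5*b - 8) + s*(-2*b^2 - 9*b + 11)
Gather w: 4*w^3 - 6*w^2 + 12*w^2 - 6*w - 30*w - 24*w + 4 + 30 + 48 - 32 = 4*w^3 + 6*w^2 - 60*w + 50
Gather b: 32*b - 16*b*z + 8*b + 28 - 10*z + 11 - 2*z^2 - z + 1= b*(40 - 16*z) - 2*z^2 - 11*z + 40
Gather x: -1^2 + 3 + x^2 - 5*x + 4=x^2 - 5*x + 6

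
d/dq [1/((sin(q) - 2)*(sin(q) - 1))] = (3 - 2*sin(q))*cos(q)/((sin(q) - 2)^2*(sin(q) - 1)^2)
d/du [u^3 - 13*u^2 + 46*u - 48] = 3*u^2 - 26*u + 46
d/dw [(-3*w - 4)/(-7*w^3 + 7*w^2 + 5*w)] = (-42*w^3 - 63*w^2 + 56*w + 20)/(w^2*(49*w^4 - 98*w^3 - 21*w^2 + 70*w + 25))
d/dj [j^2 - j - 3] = 2*j - 1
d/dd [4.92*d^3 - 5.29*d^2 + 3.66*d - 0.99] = 14.76*d^2 - 10.58*d + 3.66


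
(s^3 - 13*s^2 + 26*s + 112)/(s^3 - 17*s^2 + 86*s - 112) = (s + 2)/(s - 2)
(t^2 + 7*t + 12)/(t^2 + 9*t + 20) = (t + 3)/(t + 5)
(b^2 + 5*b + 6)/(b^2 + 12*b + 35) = (b^2 + 5*b + 6)/(b^2 + 12*b + 35)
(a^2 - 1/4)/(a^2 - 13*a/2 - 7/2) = (a - 1/2)/(a - 7)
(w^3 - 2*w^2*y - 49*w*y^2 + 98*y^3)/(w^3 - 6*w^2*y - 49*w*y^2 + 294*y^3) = (-w + 2*y)/(-w + 6*y)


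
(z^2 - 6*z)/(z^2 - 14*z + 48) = z/(z - 8)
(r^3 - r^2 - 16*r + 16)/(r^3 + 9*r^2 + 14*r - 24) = (r - 4)/(r + 6)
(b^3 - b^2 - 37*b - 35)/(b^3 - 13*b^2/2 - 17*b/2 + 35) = 2*(b^2 + 6*b + 5)/(2*b^2 + b - 10)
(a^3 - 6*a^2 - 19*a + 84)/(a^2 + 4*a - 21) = (a^2 - 3*a - 28)/(a + 7)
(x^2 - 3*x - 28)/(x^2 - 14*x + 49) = (x + 4)/(x - 7)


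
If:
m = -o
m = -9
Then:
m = -9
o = 9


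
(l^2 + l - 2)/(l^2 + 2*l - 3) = (l + 2)/(l + 3)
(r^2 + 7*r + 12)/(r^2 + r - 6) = (r + 4)/(r - 2)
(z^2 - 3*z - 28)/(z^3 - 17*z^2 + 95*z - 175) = (z + 4)/(z^2 - 10*z + 25)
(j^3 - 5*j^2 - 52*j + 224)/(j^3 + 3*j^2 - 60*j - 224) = (j - 4)/(j + 4)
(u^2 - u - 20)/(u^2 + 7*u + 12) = (u - 5)/(u + 3)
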